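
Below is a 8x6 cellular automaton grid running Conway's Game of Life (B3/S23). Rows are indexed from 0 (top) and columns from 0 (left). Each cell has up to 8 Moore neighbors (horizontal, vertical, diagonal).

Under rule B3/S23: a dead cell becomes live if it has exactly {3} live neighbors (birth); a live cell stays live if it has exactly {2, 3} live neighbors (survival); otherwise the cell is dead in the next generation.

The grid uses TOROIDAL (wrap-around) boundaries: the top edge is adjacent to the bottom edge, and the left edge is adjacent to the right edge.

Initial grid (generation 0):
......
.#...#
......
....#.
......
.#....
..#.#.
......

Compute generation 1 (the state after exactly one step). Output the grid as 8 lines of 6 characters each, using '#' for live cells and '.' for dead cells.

Simulating step by step:
Generation 0 (given above): 6 live cells
Generation 1: 0 live cells
(generation 1 grid is the final answer)

Answer: ......
......
......
......
......
......
......
......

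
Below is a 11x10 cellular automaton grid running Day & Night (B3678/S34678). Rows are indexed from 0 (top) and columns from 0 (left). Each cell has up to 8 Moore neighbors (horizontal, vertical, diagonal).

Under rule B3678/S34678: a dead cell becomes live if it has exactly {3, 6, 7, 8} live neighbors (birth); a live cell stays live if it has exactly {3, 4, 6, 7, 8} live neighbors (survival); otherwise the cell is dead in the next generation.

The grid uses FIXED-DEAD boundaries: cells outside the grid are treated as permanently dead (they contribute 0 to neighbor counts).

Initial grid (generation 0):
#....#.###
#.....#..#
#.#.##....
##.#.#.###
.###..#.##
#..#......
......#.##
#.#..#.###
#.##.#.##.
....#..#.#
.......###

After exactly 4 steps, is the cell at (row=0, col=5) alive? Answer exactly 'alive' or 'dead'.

Answer: alive

Derivation:
Simulating step by step:
Generation 0 (given above): 48 live cells
Generation 1: 38 live cells
......#.#.
....#.##..
#..###.#.#
#.##.#.###
.#.#....##
.#........
.#......##
...##...##
...#...##.
...#...###
........#.
Generation 2: 39 live cells
.....#....
...##.##..
.###.####.
..###..###
##..#..###
#.........
..#.....##
..#......#
..##...##.
.......#.#
.......###
Generation 3: 33 live cells
....#.#...
...##..##.
...###.#.#
#...#..###
.##....#.#
.......#..
.#........
.##....#.#
........##
......####
........#.
Generation 4: 33 live cells
...#.#.#..
...#...##.
...#.#.###
.##.##.###
......###.
.##.....#.
..#.....#.
..........
......#.##
.......#.#
........##

Cell (0,5) at generation 4: 1 -> alive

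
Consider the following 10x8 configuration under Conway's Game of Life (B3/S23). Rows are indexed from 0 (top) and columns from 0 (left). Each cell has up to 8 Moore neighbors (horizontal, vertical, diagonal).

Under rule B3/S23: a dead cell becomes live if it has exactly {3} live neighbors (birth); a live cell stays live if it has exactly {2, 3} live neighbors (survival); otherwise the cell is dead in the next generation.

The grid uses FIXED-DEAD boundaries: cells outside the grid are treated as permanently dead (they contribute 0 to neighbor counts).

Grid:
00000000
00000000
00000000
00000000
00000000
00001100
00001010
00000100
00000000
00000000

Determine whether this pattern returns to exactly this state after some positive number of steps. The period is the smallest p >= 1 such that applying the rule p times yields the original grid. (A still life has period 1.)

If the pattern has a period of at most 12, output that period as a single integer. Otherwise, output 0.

Simulating and comparing each generation to the original:
Gen 0 (original, given above): 5 live cells
Gen 1: 5 live cells, MATCHES original -> period = 1

Answer: 1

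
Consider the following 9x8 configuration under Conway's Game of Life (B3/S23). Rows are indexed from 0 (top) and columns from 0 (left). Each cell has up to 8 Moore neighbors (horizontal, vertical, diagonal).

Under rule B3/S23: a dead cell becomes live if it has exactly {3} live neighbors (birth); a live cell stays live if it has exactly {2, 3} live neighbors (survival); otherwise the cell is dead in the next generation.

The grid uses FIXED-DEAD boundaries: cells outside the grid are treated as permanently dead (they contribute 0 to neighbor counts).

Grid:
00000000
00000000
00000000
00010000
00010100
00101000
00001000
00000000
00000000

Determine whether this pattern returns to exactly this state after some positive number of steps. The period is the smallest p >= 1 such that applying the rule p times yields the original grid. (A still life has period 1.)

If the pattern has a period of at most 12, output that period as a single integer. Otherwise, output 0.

Simulating and comparing each generation to the original:
Gen 0 (original, given above): 6 live cells
Gen 1: 6 live cells, differs from original
Gen 2: 6 live cells, MATCHES original -> period = 2

Answer: 2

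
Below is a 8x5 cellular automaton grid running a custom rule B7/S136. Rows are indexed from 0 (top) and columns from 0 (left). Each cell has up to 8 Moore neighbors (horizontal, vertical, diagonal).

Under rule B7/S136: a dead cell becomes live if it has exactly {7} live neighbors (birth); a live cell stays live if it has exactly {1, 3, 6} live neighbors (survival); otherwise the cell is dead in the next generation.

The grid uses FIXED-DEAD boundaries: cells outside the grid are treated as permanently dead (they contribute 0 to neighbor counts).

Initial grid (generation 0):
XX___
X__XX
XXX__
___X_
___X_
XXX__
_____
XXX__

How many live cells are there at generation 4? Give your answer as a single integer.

Simulating step by step:
Generation 0 (given above): 16 live cells
Generation 1: 6 live cells
_____
____X
_XX__
_____
_____
X____
_____
X_X__
Generation 2: 2 live cells
_____
_____
_XX__
_____
_____
_____
_____
_____
Generation 3: 2 live cells
_____
_____
_XX__
_____
_____
_____
_____
_____
Generation 4: 2 live cells
_____
_____
_XX__
_____
_____
_____
_____
_____
Population at generation 4: 2

Answer: 2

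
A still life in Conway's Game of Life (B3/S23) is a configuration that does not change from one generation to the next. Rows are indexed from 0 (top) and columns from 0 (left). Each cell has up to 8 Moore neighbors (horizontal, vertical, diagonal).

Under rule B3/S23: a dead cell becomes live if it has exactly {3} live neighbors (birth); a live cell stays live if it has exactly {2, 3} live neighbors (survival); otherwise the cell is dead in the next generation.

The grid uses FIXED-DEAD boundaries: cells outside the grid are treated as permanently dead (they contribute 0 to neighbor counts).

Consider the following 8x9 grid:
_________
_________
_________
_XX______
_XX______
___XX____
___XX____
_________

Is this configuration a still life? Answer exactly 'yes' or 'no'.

Compute generation 1 and compare to generation 0 (given above):
Generation 1:
_________
_________
_________
_XX______
_X_______
____X____
___XX____
_________
Cell (4,2) differs: gen0=1 vs gen1=0 -> NOT a still life.

Answer: no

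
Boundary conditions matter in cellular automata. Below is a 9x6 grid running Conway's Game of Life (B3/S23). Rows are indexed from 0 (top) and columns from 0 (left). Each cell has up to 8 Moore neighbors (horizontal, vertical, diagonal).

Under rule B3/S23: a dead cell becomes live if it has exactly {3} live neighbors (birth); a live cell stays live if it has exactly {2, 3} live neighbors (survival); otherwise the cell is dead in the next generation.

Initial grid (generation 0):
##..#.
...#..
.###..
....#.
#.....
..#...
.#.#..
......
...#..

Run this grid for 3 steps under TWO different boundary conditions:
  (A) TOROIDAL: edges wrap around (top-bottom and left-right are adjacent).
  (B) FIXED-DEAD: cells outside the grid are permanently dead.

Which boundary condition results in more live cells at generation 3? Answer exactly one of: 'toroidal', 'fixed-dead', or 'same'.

Answer: toroidal

Derivation:
Under TOROIDAL boundary, generation 3:
.###..
#...##
#.....
....#.
.#.#..
.#....
.###..
..##..
...#..
Population = 17

Under FIXED-DEAD boundary, generation 3:
......
......
...#..
......
.#.#..
.#....
.###..
......
......
Population = 7

Comparison: toroidal=17, fixed-dead=7 -> toroidal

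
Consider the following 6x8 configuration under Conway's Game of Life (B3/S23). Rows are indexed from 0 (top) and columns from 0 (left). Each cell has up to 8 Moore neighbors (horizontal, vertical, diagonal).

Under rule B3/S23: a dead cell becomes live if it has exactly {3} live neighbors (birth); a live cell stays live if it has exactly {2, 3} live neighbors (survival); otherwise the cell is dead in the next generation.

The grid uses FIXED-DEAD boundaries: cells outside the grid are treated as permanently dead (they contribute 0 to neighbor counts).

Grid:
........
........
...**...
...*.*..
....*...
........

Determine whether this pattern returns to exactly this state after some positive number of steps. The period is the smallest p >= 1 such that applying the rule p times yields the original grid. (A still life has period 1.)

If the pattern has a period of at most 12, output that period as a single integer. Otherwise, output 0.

Simulating and comparing each generation to the original:
Gen 0 (original, given above): 5 live cells
Gen 1: 5 live cells, MATCHES original -> period = 1

Answer: 1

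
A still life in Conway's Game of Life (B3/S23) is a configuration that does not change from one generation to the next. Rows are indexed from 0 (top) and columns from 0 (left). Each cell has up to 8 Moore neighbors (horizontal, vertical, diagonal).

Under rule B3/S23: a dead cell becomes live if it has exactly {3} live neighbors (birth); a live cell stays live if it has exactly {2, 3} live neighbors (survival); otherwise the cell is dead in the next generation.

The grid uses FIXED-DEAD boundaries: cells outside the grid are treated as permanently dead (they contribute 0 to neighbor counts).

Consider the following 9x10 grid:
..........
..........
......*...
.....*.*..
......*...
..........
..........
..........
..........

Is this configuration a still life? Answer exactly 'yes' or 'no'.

Answer: yes

Derivation:
Compute generation 1 and compare to generation 0 (given above):
Generation 1:
..........
..........
......*...
.....*.*..
......*...
..........
..........
..........
..........
The grids are IDENTICAL -> still life.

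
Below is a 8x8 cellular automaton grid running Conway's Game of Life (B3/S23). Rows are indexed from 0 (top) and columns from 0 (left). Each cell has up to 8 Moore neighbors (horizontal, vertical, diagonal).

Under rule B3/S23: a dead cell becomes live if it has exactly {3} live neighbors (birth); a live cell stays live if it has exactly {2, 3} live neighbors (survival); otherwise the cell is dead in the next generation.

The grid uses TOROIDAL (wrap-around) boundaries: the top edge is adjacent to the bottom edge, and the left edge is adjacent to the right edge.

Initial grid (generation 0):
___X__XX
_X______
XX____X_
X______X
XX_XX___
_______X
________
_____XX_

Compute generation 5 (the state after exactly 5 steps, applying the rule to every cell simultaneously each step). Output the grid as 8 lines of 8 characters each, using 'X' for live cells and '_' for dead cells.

Answer: ________
_____XXX
X_____X_
X_XX___X
X______X
________
________
________

Derivation:
Simulating step by step:
Generation 0 (given above): 16 live cells
Generation 1: 14 live cells
_____XXX
_XX___X_
_X______
__X_____
_X______
X_______
______X_
_____XXX
Generation 2: 13 live cells
X_______
XXX__XXX
_X______
_XX_____
_X______
________
_____XX_
________
Generation 3: 12 live cells
X_____X_
__X___XX
______XX
XXX_____
_XX_____
________
________
________
Generation 4: 10 live cells
______X_
X____X__
__X___X_
X_X____X
X_X_____
________
________
________
Generation 5: 11 live cells
(generation 5 grid is the final answer)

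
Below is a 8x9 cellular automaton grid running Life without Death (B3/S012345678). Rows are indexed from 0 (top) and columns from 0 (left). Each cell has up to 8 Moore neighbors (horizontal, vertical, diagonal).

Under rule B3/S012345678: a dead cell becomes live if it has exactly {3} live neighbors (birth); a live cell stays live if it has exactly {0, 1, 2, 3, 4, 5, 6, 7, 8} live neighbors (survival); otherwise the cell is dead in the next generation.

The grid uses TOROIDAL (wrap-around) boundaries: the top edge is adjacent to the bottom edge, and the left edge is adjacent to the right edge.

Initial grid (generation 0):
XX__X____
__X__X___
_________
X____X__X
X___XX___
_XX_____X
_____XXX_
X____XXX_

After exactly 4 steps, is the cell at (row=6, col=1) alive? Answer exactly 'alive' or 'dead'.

Simulating step by step:
Generation 0 (given above): 21 live cells
Generation 1: 31 live cells
XX__X___X
_XX__X___
_________
X___XX__X
X___XX___
XXX_X__XX
XX___XXX_
XX__XXXX_
Generation 2: 42 live cells
XX_XX__XX
_XX__X___
XX__XX___
X___XX__X
X___XXXX_
XXXXX__XX
XX_X_XXX_
XXX_XXXX_
Generation 3: 50 live cells
XX_XX__XX
_XX__XX__
XXXXXXX_X
X__XXX_XX
X_X_XXXX_
XXXXX__XX
XX_X_XXX_
XXX_XXXX_
Generation 4: 50 live cells
XX_XX__XX
_XX__XX__
XXXXXXX_X
X__XXX_XX
X_X_XXXX_
XXXXX__XX
XX_X_XXX_
XXX_XXXX_

Cell (6,1) at generation 4: 1 -> alive

Answer: alive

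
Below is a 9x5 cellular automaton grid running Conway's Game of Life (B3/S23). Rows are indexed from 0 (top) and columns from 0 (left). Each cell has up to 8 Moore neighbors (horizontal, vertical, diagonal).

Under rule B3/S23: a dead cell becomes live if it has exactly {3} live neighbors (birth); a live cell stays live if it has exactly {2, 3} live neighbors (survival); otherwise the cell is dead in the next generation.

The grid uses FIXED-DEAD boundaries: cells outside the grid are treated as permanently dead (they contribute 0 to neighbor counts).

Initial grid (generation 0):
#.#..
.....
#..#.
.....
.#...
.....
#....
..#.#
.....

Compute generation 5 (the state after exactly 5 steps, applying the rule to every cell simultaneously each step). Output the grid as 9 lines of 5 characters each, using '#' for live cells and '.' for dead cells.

Simulating step by step:
Generation 0 (given above): 8 live cells
Generation 1: 1 live cells
.....
.#...
.....
.....
.....
.....
.....
.....
.....
Generation 2: 0 live cells
.....
.....
.....
.....
.....
.....
.....
.....
.....
Generation 3: 0 live cells
.....
.....
.....
.....
.....
.....
.....
.....
.....
Generation 4: 0 live cells
.....
.....
.....
.....
.....
.....
.....
.....
.....
Generation 5: 0 live cells
(generation 5 grid is the final answer)

Answer: .....
.....
.....
.....
.....
.....
.....
.....
.....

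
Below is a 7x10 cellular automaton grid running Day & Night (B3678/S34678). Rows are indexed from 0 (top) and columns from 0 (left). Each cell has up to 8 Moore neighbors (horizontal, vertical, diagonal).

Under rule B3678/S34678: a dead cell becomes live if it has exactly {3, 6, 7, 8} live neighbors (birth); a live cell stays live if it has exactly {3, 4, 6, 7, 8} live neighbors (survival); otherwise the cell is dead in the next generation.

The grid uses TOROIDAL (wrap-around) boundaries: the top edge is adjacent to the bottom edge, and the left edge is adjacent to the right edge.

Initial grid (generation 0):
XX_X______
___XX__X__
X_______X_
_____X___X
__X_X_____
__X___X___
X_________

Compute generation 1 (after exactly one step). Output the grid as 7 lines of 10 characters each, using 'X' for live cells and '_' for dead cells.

Simulating step by step:
Generation 0 (given above): 15 live cells
Generation 1: 13 live cells
(generation 1 grid is the final answer)

Answer: __X_X_____
XXX______X
____X____X
__________
___X_X____
_X_X______
__X_______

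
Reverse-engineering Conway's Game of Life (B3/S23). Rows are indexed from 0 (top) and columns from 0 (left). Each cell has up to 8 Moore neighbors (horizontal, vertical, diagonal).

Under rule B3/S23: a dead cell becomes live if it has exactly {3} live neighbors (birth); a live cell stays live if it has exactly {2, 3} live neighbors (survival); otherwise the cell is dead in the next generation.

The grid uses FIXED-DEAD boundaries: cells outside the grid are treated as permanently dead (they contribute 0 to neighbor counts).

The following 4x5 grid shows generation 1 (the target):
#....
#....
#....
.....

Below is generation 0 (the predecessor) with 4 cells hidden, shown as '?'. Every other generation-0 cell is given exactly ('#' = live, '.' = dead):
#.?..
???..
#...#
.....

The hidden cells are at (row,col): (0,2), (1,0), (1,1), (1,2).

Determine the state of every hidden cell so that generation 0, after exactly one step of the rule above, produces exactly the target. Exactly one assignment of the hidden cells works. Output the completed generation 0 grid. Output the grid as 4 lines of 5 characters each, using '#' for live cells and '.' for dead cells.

Answer: #....
###..
#...#
.....

Derivation:
Hidden generation-0 cells (in order): (0,2), (1,0), (1,1), (1,2).
A hidden cell only influences target cells in its own 3x3 neighborhood. Try each of the 2^4 = 16 assignments, step the completed generation 0 forward once under B3/S23, and compare with the target:
  (0,2)=. (1,0)=. (1,1)=. (1,2)=. -> step gives (0,0)='.' but target has '#' -> reject
  (0,2)=. (1,0)=. (1,1)=. (1,2)=# -> step gives (0,0)='.' but target has '#' -> reject
  (0,2)=. (1,0)=. (1,1)=# (1,2)=. -> step gives (0,0)='.' but target has '#' -> reject
  (0,2)=. (1,0)=. (1,1)=# (1,2)=# -> step gives (0,0)='.' but target has '#' -> reject
  (0,2)=. (1,0)=# (1,1)=. (1,2)=. -> step gives (0,0)='.' but target has '#' -> reject
  (0,2)=. (1,0)=# (1,1)=. (1,2)=# -> step gives (0,0)='.' but target has '#' -> reject
  (0,2)=. (1,0)=# (1,1)=# (1,2)=. -> step gives (0,1)='#' but target has '.' -> reject
  (0,2)=. (1,0)=# (1,1)=# (1,2)=# -> step reproduces the target at every cell -> ACCEPT
  (0,2)=# (1,0)=. (1,1)=. (1,2)=. -> step gives (0,0)='.' but target has '#' -> reject
  (0,2)=# (1,0)=. (1,1)=. (1,2)=# -> step gives (0,0)='.' but target has '#' -> reject
  (0,2)=# (1,0)=. (1,1)=# (1,2)=. -> step gives (0,0)='.' but target has '#' -> reject
  (0,2)=# (1,0)=. (1,1)=# (1,2)=# -> step gives (0,0)='.' but target has '#' -> reject
  (0,2)=# (1,0)=# (1,1)=. (1,2)=. -> step gives (0,0)='.' but target has '#' -> reject
  (0,2)=# (1,0)=# (1,1)=. (1,2)=# -> step gives (0,0)='.' but target has '#' -> reject
  (0,2)=# (1,0)=# (1,1)=# (1,2)=. -> step gives (2,1)='#' but target has '.' -> reject
  (0,2)=# (1,0)=# (1,1)=# (1,2)=# -> step gives (0,2)='#' but target has '.' -> reject
Unique solution: (0,2)=dead, (1,0)=live, (1,1)=live, (1,2)=live.
Check: live-neighbor counts of every cell in the completed generation 0:
24210
34121
24220
11011
Applying B3/S23 to generation 0 with these counts gives:
#....
#....
#....
.....
which matches the target exactly.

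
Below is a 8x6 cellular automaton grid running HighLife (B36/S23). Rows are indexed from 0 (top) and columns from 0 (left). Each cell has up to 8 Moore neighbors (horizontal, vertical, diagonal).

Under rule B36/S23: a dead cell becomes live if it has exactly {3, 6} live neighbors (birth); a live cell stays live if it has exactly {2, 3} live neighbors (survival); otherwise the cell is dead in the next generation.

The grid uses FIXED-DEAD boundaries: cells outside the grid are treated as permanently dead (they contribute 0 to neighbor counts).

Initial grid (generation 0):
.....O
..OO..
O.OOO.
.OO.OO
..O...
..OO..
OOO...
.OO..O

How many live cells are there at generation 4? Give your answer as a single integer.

Simulating step by step:
Generation 0 (given above): 20 live cells
Generation 1: 11 live cells
......
.OO...
.....O
...OOO
....O.
...O..
O.....
O.O...
Generation 2: 8 live cells
......
......
..OO.O
...O.O
.....O
......
.O....
.O....
Generation 3: 6 live cells
......
......
..OO..
..OO.O
....O.
......
......
......
Generation 4: 6 live cells
......
......
..OOO.
..O...
...OO.
......
......
......
Population at generation 4: 6

Answer: 6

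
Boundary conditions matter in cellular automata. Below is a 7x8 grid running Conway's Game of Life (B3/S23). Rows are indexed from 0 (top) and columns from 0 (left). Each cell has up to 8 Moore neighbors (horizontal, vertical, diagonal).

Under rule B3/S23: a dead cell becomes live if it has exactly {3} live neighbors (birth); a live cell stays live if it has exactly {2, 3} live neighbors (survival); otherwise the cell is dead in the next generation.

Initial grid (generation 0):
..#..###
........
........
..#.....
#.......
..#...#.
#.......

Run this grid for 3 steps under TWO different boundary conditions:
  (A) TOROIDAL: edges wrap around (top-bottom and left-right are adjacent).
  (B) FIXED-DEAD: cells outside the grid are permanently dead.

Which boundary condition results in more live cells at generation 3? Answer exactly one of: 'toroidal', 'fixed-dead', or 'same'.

Under TOROIDAL boundary, generation 3:
#....#..
.....#.#
........
........
.#......
##......
#......#
Population = 9

Under FIXED-DEAD boundary, generation 3:
........
........
........
........
........
........
........
Population = 0

Comparison: toroidal=9, fixed-dead=0 -> toroidal

Answer: toroidal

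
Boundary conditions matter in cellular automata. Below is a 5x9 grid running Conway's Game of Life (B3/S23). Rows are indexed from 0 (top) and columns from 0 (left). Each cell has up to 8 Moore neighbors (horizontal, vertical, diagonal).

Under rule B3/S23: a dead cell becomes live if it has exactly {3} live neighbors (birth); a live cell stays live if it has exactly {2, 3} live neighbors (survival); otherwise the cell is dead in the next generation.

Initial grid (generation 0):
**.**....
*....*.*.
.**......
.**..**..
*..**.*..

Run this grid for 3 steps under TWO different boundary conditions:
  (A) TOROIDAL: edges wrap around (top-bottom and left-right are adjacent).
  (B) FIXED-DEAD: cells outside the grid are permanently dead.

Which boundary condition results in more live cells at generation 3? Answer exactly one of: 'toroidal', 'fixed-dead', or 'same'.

Answer: fixed-dead

Derivation:
Under TOROIDAL boundary, generation 3:
***......
.......**
*...*.*..
....*.*..
*.*......
Population = 12

Under FIXED-DEAD boundary, generation 3:
**...*...
*.*..*...
*..**.*..
*.**..**.
.***.*...
Population = 19

Comparison: toroidal=12, fixed-dead=19 -> fixed-dead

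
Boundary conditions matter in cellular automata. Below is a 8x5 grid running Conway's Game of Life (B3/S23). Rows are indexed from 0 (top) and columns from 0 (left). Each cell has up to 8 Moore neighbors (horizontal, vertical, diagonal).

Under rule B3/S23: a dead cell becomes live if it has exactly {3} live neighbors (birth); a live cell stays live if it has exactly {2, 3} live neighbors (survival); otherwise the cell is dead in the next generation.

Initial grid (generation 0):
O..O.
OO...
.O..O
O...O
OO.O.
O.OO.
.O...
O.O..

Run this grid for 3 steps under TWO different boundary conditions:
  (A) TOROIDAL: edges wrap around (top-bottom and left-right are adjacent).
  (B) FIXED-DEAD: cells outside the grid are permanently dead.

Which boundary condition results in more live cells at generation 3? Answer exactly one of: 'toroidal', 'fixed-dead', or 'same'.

Under TOROIDAL boundary, generation 3:
..O.O
..OO.
OO...
OOOOO
.O...
.OOOO
..O..
..O..
Population = 18

Under FIXED-DEAD boundary, generation 3:
.O...
.O...
.O.O.
.O...
O....
...O.
O..O.
.O...
Population = 10

Comparison: toroidal=18, fixed-dead=10 -> toroidal

Answer: toroidal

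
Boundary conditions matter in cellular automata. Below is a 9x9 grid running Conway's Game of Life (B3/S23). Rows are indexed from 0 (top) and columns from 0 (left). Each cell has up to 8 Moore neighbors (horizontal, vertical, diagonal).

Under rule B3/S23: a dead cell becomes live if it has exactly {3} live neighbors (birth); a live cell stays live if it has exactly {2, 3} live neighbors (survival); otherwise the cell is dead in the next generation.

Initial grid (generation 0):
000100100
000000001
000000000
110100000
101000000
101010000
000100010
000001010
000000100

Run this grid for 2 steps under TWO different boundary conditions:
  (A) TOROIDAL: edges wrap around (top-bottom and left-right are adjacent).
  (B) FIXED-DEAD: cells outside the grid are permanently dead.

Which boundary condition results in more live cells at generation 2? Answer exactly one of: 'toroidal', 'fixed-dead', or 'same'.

Under TOROIDAL boundary, generation 2:
000000010
000000000
100000000
001000000
001100001
011000001
000100001
000010001
000000011
Population = 15

Under FIXED-DEAD boundary, generation 2:
000000000
000000000
010000000
101000000
101100000
011000000
000100000
000001110
000000000
Population = 12

Comparison: toroidal=15, fixed-dead=12 -> toroidal

Answer: toroidal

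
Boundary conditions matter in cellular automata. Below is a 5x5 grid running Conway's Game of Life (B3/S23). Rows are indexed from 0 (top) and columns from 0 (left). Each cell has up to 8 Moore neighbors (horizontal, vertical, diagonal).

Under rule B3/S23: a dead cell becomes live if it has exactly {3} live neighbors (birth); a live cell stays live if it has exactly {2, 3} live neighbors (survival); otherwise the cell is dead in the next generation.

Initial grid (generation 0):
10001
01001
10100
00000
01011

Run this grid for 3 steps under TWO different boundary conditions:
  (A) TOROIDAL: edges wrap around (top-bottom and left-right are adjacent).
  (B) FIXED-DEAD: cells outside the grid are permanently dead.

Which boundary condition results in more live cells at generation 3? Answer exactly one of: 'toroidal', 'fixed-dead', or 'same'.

Answer: fixed-dead

Derivation:
Under TOROIDAL boundary, generation 3:
00000
00000
00000
00000
00000
Population = 0

Under FIXED-DEAD boundary, generation 3:
01000
01100
10010
01110
01100
Population = 10

Comparison: toroidal=0, fixed-dead=10 -> fixed-dead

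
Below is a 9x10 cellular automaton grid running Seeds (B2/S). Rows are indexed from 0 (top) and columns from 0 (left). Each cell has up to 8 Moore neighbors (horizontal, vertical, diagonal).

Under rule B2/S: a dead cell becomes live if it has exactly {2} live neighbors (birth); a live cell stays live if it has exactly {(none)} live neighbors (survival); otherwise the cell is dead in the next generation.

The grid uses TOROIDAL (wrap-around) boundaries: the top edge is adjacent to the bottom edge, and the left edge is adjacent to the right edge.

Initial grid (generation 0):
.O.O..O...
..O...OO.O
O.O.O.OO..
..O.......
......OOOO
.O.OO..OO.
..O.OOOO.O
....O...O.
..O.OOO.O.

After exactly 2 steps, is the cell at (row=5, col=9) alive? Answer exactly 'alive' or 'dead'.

Simulating step by step:
Generation 0 (given above): 35 live cells
Generation 1: 15 live cells
O........O
....O.....
.........O
O.........
OO..OO....
..........
OO........
.OO.......
.O.......O
Generation 2: 13 live cells
.O......O.
........O.
O.........
....OO....
.........O
..O.OO...O
..........
.........O
........O.

Cell (5,9) at generation 2: 1 -> alive

Answer: alive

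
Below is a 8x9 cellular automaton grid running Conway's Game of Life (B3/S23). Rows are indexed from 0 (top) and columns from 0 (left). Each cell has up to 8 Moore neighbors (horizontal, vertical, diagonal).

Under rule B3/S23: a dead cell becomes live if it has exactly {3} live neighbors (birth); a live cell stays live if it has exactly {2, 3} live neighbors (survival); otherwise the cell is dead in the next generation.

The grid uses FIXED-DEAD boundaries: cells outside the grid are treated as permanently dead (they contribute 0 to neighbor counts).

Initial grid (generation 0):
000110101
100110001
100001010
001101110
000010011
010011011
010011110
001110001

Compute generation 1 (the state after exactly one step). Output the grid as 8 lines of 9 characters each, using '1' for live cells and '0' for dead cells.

Simulating step by step:
Generation 0 (given above): 33 live cells
Generation 1: 22 live cells
(generation 1 grid is the final answer)

Answer: 000111010
000100101
011001011
000101000
001000000
000100000
010000000
001110110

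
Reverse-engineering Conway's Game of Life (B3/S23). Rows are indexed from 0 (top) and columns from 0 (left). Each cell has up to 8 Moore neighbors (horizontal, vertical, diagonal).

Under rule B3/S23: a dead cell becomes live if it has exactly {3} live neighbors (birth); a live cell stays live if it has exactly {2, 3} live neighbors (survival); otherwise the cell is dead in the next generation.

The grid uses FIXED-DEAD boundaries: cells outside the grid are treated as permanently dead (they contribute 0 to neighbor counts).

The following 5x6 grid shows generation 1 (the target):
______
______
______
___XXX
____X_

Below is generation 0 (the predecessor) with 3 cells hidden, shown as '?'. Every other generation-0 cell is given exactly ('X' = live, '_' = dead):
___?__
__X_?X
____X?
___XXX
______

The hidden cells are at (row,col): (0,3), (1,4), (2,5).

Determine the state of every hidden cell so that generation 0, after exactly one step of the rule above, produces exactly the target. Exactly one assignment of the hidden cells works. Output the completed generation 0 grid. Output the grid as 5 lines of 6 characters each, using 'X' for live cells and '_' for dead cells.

Answer: ______
__X__X
____X_
___XXX
______

Derivation:
Hidden generation-0 cells (in order): (0,3), (1,4), (2,5).
A hidden cell only influences target cells in its own 3x3 neighborhood. Try each of the 2^3 = 8 assignments, step the completed generation 0 forward once under B3/S23, and compare with the target:
  (0,3)=_ (1,4)=_ (2,5)=_ -> step reproduces the target at every cell -> ACCEPT
  (0,3)=_ (1,4)=_ (2,5)=X -> step gives (1,4)='X' but target has '_' -> reject
  (0,3)=_ (1,4)=X (2,5)=_ -> step gives (1,3)='X' but target has '_' -> reject
  (0,3)=_ (1,4)=X (2,5)=X -> step gives (1,3)='X' but target has '_' -> reject
  (0,3)=X (1,4)=_ (2,5)=_ -> step gives (1,3)='X' but target has '_' -> reject
  (0,3)=X (1,4)=_ (2,5)=X -> step gives (1,3)='X' but target has '_' -> reject
  (0,3)=X (1,4)=X (2,5)=_ -> step gives (0,3)='X' but target has '_' -> reject
  (0,3)=X (1,4)=X (2,5)=X -> step gives (0,3)='X' but target has '_' -> reject
Unique solution: (0,3)=dead, (1,4)=dead, (2,5)=dead.
Check: live-neighbor counts of every cell in the completed generation 0:
011111
010221
012444
001232
001232
Applying B3/S23 to generation 0 with these counts gives:
______
______
______
___XXX
____X_
which matches the target exactly.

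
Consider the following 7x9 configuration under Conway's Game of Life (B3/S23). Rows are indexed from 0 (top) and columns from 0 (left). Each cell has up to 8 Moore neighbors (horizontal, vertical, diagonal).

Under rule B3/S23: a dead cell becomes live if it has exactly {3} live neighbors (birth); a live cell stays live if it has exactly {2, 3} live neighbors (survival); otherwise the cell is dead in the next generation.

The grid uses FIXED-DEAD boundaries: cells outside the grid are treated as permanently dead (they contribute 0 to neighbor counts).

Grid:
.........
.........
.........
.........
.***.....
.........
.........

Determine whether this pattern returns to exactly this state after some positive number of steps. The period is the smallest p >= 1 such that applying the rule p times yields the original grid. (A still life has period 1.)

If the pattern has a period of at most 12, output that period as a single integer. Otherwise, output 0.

Answer: 2

Derivation:
Simulating and comparing each generation to the original:
Gen 0 (original, given above): 3 live cells
Gen 1: 3 live cells, differs from original
Gen 2: 3 live cells, MATCHES original -> period = 2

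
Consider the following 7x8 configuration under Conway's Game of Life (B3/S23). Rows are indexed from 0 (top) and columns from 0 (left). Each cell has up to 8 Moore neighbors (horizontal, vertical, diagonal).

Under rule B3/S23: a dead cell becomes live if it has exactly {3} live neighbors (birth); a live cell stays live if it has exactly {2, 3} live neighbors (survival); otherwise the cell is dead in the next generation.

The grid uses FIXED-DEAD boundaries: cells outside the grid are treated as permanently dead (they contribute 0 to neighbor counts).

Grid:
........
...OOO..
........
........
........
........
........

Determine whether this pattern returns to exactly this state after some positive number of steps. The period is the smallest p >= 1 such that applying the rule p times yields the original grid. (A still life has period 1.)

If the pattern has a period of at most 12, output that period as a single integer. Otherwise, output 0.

Simulating and comparing each generation to the original:
Gen 0 (original, given above): 3 live cells
Gen 1: 3 live cells, differs from original
Gen 2: 3 live cells, MATCHES original -> period = 2

Answer: 2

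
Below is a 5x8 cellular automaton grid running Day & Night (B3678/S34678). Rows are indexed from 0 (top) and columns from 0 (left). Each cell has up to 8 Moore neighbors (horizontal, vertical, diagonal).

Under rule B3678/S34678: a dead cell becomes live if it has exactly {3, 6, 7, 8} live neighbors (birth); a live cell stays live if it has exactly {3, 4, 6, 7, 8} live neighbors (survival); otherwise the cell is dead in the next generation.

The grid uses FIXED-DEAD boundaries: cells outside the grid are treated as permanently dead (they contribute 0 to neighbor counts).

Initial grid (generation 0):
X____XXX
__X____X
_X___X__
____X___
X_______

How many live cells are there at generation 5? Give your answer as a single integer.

Simulating step by step:
Generation 0 (given above): 10 live cells
Generation 1: 3 live cells
______X_
_X___X__
________
________
________
Generation 2: 0 live cells
________
________
________
________
________
Generation 3: 0 live cells
________
________
________
________
________
Generation 4: 0 live cells
________
________
________
________
________
Generation 5: 0 live cells
________
________
________
________
________
Population at generation 5: 0

Answer: 0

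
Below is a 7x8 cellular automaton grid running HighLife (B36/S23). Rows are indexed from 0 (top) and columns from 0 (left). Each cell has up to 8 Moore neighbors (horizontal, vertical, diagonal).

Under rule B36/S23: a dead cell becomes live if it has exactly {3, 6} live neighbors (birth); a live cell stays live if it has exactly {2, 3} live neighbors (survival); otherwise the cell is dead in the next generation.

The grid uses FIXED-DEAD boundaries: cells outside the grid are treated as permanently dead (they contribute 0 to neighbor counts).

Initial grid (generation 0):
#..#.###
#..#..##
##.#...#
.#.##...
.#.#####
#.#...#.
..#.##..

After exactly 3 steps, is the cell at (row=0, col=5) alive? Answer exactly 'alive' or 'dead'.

Simulating step by step:
Generation 0 (given above): 28 live cells
Generation 1: 24 live cells
....##.#
#..#.#..
##.#..##
.##....#
##....##
..#..#.#
.#.#.#..
Generation 2: 24 live cells
....###.
####.#.#
#..##.##
........
#......#
#.#.##.#
..#.#.#.
Generation 3: 28 live cells
.######.
###.#.##
#..#####
......##
.#....#.
....##.#
.#..#.#.

Cell (0,5) at generation 3: 1 -> alive

Answer: alive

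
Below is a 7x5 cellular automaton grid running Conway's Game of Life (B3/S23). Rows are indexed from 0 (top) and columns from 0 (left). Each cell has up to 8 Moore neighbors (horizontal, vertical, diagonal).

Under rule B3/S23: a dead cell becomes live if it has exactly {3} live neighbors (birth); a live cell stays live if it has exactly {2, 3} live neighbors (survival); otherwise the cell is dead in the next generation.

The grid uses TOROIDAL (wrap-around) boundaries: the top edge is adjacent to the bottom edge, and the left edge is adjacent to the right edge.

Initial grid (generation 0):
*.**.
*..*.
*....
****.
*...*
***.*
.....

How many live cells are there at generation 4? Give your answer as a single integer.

Answer: 9

Derivation:
Simulating step by step:
Generation 0 (given above): 16 live cells
Generation 1: 13 live cells
.***.
*.**.
*..*.
..**.
.....
.*.**
.....
Generation 2: 11 live cells
.*.**
*....
.....
..***
....*
.....
**..*
Generation 3: 15 live cells
.***.
*...*
...**
...**
....*
....*
.****
Generation 4: 9 live cells
.....
**...
.....
*....
*...*
..*.*
.*..*
Population at generation 4: 9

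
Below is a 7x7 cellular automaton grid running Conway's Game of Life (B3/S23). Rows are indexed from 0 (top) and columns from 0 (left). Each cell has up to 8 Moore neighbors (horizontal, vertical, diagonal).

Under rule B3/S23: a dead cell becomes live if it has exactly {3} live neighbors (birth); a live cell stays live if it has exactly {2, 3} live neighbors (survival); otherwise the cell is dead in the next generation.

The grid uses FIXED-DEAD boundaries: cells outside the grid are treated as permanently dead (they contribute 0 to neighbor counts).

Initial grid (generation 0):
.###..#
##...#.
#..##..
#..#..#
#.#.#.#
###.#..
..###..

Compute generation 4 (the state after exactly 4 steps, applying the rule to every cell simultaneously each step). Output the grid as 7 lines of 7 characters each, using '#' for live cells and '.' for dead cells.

Simulating step by step:
Generation 0 (given above): 24 live cells
Generation 1: 19 live cells
###....
#....#.
#.####.
#.#....
#.#.#..
#...#..
..#.#..
Generation 2: 16 live cells
##.....
#....#.
#.####.
#.#..#.
#......
....##.
...#...
Generation 3: 19 live cells
##.....
#.##.#.
#.##.##
#.#..#.
.#..##.
....#..
....#..
Generation 4: 18 live cells
(generation 4 grid is the final answer)

Answer: ###....
#..#.##
#....##
#.#....
.#.###.
...##..
.......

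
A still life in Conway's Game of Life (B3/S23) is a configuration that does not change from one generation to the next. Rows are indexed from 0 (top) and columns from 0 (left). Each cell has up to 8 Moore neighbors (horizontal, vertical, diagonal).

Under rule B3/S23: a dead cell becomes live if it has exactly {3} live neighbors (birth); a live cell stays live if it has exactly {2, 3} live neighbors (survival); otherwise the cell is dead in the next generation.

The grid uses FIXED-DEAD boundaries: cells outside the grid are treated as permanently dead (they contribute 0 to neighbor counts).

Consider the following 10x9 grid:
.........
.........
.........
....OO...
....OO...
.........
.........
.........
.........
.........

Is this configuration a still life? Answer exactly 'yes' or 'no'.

Compute generation 1 and compare to generation 0 (given above):
Generation 1:
.........
.........
.........
....OO...
....OO...
.........
.........
.........
.........
.........
The grids are IDENTICAL -> still life.

Answer: yes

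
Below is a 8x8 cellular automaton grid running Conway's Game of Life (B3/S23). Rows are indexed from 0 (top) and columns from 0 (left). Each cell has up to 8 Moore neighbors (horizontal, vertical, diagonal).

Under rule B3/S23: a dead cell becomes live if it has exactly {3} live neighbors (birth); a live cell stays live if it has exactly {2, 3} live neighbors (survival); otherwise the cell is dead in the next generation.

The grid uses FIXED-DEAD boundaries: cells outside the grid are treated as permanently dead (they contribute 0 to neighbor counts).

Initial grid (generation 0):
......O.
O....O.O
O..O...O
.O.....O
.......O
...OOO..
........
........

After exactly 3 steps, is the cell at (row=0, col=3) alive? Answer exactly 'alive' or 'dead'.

Answer: dead

Derivation:
Simulating step by step:
Generation 0 (given above): 13 live cells
Generation 1: 11 live cells
......O.
.......O
OO.....O
......OO
....O.O.
....O...
....O...
........
Generation 2: 10 live cells
........
......OO
.......O
.....OOO
......OO
...OO...
........
........
Generation 3: 6 live cells
........
......OO
.....O..
.....O..
....O..O
........
........
........

Cell (0,3) at generation 3: 0 -> dead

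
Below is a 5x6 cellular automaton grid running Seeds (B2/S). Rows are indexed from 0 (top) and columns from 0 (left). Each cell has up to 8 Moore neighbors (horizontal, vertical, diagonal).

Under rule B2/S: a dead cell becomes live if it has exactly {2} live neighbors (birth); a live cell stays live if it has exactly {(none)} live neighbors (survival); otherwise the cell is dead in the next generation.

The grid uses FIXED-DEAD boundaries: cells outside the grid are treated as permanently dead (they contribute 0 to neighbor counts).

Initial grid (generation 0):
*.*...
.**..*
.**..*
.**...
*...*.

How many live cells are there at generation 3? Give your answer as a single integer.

Simulating step by step:
Generation 0 (given above): 12 live cells
Generation 1: 7 live cells
...*..
....*.
....*.
....**
..**..
Generation 2: 4 live cells
....*.
.....*
......
..*...
.....*
Generation 3: 2 live cells
.....*
....*.
......
......
......
Population at generation 3: 2

Answer: 2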